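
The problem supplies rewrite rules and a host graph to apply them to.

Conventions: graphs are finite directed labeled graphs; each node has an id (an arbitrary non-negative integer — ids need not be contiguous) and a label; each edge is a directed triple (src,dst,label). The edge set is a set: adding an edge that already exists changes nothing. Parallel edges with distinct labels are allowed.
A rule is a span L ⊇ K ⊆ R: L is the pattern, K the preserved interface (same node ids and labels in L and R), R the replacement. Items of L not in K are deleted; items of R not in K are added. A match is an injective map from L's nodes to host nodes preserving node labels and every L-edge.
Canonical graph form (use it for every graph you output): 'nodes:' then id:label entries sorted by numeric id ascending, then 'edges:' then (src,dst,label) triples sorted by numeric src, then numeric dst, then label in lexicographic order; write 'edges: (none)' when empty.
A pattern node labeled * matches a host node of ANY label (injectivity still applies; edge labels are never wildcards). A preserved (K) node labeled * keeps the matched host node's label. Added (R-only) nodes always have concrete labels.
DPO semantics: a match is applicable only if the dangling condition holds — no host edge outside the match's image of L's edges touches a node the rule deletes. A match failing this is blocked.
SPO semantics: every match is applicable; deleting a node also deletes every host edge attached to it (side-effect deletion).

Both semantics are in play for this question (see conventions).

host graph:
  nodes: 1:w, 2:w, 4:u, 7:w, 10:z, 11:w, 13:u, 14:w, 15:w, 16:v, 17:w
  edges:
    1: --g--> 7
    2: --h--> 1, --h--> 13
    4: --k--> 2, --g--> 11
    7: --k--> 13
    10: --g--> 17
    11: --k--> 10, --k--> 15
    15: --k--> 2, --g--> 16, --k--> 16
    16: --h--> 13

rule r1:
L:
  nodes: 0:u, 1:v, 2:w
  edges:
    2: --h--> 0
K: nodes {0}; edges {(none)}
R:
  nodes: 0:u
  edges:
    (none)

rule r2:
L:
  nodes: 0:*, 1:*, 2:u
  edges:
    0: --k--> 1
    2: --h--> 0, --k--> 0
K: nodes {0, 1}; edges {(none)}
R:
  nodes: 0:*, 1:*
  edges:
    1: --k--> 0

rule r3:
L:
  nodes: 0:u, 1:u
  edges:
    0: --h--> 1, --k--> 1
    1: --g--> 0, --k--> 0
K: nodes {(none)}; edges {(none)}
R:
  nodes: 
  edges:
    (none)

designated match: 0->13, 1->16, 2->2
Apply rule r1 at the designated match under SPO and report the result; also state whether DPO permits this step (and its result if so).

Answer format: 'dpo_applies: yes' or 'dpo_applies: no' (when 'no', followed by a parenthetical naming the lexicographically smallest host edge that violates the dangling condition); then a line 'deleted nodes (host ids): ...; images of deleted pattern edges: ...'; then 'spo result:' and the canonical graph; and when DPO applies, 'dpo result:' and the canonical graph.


dpo_applies: no
(the rule deletes node 2, which keeps host edge (2,1,h) outside the match image — the dangling condition fails, DPO blocks; SPO proceeds and side-deletes such edges)
deleted nodes (host ids): 2, 16; images of deleted pattern edges: (2,13,h)
spo result:
nodes: 1:w, 4:u, 7:w, 10:z, 11:w, 13:u, 14:w, 15:w, 17:w
edges: (1,7,g); (4,11,g); (7,13,k); (10,17,g); (11,10,k); (11,15,k)


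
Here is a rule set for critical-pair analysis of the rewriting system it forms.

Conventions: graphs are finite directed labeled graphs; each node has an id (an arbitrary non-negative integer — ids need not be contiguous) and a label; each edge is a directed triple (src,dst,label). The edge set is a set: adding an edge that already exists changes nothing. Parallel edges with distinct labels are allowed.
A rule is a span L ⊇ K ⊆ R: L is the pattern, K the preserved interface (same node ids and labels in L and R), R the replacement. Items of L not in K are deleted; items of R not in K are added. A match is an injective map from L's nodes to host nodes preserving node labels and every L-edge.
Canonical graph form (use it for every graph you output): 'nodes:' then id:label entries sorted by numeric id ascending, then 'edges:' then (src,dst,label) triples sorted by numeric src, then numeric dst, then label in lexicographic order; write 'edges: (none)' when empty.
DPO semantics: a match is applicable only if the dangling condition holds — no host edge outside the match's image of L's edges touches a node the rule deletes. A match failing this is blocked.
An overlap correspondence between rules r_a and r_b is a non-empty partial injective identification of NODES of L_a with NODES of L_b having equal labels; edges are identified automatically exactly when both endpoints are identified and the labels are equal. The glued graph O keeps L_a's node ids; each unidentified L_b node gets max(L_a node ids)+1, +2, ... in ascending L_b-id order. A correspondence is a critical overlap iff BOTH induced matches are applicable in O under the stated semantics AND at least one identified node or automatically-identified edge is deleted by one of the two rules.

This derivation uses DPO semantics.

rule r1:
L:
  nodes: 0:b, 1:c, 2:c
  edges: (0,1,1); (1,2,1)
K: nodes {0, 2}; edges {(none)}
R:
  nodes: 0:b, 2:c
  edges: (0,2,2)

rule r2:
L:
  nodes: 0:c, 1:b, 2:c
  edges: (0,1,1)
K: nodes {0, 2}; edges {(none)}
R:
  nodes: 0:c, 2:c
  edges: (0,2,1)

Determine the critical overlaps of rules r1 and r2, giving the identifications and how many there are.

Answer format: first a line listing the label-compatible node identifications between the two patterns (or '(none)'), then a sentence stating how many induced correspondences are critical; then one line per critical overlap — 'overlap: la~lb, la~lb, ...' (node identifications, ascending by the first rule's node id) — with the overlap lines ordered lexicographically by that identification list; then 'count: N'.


label-compatible node identifications between L(r1) and L(r2): 0~1, 1~0, 1~2, 2~0, 2~2
2 of the induced correspondences are critical overlaps of r1 and r2.
overlap: 1~2
overlap: 1~2, 2~0
count: 2


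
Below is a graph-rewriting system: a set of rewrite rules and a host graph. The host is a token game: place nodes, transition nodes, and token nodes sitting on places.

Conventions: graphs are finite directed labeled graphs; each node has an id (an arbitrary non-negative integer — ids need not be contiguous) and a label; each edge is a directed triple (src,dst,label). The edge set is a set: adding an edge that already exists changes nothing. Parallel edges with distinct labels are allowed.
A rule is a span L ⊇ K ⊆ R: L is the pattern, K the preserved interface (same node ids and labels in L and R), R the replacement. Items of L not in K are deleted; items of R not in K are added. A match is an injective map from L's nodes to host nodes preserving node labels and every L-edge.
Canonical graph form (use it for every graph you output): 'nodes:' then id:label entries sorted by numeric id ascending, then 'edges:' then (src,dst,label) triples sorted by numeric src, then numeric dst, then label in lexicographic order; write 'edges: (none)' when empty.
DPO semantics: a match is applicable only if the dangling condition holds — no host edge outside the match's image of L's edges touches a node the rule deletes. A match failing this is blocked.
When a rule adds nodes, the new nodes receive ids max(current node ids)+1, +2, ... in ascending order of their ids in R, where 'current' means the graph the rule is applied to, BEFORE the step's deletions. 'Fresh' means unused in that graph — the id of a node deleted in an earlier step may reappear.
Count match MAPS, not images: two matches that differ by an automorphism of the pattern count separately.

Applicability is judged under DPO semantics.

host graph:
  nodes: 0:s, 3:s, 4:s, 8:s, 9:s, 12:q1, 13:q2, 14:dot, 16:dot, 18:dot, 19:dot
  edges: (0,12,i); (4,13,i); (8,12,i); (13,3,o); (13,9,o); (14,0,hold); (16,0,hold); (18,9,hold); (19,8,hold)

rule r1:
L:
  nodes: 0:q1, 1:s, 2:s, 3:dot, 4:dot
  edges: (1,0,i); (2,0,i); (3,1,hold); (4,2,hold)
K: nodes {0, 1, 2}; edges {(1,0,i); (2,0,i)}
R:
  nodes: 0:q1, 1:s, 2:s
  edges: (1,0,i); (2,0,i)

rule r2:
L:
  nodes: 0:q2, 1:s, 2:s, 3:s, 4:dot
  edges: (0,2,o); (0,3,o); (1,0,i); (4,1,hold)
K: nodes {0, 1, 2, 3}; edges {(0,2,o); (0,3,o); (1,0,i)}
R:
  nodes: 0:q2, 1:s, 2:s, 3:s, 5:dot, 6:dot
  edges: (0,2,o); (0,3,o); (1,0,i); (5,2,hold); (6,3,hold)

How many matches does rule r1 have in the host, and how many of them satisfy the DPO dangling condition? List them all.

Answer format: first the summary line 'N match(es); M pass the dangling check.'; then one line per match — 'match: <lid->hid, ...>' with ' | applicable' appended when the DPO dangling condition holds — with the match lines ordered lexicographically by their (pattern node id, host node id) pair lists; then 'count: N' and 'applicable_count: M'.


4 match(es); 4 pass the dangling check.
match: 0->12, 1->0, 2->8, 3->14, 4->19 | applicable
match: 0->12, 1->0, 2->8, 3->16, 4->19 | applicable
match: 0->12, 1->8, 2->0, 3->19, 4->14 | applicable
match: 0->12, 1->8, 2->0, 3->19, 4->16 | applicable
count: 4
applicable_count: 4


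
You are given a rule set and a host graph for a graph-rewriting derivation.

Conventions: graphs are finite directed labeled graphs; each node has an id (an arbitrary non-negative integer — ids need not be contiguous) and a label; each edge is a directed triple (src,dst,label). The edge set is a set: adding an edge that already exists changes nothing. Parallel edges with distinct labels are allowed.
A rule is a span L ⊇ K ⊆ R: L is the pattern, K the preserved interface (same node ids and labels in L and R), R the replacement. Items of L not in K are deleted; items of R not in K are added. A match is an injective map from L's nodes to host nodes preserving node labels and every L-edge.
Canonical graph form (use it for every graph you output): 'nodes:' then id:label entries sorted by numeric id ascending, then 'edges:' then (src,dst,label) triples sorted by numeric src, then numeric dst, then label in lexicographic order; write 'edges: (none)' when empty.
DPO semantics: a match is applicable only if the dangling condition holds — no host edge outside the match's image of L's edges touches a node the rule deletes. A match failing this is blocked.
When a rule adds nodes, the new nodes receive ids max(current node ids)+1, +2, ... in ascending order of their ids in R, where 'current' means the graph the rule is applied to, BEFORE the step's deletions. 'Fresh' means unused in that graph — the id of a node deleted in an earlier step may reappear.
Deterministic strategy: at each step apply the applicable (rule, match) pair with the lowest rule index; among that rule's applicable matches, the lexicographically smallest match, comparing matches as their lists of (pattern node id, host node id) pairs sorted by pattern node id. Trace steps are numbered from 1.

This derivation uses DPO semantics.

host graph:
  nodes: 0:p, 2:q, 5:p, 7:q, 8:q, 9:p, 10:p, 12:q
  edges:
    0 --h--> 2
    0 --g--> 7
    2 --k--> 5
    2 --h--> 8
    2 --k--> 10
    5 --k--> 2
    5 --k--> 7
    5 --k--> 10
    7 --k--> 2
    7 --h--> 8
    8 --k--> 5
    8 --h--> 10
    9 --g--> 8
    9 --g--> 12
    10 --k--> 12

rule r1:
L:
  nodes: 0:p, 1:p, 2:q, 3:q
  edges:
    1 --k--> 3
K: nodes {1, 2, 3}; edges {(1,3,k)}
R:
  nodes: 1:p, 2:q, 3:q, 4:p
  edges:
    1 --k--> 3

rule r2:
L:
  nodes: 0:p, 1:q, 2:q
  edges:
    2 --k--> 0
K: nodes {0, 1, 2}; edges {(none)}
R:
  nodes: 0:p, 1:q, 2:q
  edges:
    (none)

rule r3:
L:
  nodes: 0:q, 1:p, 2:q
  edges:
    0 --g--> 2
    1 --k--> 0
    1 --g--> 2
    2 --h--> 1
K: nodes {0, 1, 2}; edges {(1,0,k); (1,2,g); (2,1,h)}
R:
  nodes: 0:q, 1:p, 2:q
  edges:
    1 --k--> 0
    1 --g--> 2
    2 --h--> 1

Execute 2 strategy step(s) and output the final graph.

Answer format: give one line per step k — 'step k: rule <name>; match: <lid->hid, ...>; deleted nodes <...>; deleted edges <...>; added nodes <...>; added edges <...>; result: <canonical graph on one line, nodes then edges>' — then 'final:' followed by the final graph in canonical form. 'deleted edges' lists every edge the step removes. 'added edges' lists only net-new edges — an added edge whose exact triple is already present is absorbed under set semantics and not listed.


step 1: rule r2; match: 0->5, 1->2, 2->8; deleted nodes (none); deleted edges (8,5,k); added nodes (none); added edges (none); result: nodes: 0:p, 2:q, 5:p, 7:q, 8:q, 9:p, 10:p, 12:q edges: (0,2,h); (0,7,g); (2,5,k); (2,8,h); (2,10,k); (5,2,k); (5,7,k); (5,10,k); (7,2,k); (7,8,h); (8,10,h); (9,8,g); (9,12,g); (10,12,k)
step 2: rule r2; match: 0->5, 1->7, 2->2; deleted nodes (none); deleted edges (2,5,k); added nodes (none); added edges (none); result: nodes: 0:p, 2:q, 5:p, 7:q, 8:q, 9:p, 10:p, 12:q edges: (0,2,h); (0,7,g); (2,8,h); (2,10,k); (5,2,k); (5,7,k); (5,10,k); (7,2,k); (7,8,h); (8,10,h); (9,8,g); (9,12,g); (10,12,k)
final:
nodes: 0:p, 2:q, 5:p, 7:q, 8:q, 9:p, 10:p, 12:q
edges: (0,2,h); (0,7,g); (2,8,h); (2,10,k); (5,2,k); (5,7,k); (5,10,k); (7,2,k); (7,8,h); (8,10,h); (9,8,g); (9,12,g); (10,12,k)


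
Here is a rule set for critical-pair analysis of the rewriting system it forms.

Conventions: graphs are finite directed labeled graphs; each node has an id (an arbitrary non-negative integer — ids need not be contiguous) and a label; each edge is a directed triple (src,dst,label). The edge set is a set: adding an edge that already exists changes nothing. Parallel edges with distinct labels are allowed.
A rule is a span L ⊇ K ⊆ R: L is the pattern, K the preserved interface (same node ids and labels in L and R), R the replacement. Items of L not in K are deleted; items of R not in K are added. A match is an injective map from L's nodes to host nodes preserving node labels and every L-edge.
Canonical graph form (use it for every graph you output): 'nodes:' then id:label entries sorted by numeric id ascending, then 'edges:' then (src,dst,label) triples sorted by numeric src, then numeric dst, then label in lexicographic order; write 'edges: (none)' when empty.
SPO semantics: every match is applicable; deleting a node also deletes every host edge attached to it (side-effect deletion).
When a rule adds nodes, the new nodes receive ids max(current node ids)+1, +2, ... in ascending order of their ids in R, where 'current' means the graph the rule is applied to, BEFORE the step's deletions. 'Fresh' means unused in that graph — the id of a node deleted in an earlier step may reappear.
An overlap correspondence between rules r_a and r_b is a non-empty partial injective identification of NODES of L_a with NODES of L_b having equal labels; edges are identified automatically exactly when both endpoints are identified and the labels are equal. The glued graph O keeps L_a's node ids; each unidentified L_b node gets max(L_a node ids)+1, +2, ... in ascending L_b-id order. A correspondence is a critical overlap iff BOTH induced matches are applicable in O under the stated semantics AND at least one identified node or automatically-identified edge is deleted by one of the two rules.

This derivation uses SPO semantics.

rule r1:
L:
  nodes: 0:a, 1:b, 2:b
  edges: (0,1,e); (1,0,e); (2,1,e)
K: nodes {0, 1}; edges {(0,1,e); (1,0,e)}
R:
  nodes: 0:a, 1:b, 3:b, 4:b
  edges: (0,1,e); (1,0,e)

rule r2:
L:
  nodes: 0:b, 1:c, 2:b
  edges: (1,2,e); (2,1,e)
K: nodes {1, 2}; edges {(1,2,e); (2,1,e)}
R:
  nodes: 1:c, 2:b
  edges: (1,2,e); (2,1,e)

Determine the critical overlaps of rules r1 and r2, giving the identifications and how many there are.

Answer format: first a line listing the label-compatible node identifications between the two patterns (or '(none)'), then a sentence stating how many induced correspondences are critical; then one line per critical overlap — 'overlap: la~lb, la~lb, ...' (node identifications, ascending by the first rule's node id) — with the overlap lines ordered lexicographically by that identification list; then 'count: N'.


label-compatible node identifications between L(r1) and L(r2): 1~0, 1~2, 2~0, 2~2
5 of the induced correspondences are critical overlaps of r1 and r2.
overlap: 1~0
overlap: 1~0, 2~2
overlap: 1~2, 2~0
overlap: 2~0
overlap: 2~2
count: 5


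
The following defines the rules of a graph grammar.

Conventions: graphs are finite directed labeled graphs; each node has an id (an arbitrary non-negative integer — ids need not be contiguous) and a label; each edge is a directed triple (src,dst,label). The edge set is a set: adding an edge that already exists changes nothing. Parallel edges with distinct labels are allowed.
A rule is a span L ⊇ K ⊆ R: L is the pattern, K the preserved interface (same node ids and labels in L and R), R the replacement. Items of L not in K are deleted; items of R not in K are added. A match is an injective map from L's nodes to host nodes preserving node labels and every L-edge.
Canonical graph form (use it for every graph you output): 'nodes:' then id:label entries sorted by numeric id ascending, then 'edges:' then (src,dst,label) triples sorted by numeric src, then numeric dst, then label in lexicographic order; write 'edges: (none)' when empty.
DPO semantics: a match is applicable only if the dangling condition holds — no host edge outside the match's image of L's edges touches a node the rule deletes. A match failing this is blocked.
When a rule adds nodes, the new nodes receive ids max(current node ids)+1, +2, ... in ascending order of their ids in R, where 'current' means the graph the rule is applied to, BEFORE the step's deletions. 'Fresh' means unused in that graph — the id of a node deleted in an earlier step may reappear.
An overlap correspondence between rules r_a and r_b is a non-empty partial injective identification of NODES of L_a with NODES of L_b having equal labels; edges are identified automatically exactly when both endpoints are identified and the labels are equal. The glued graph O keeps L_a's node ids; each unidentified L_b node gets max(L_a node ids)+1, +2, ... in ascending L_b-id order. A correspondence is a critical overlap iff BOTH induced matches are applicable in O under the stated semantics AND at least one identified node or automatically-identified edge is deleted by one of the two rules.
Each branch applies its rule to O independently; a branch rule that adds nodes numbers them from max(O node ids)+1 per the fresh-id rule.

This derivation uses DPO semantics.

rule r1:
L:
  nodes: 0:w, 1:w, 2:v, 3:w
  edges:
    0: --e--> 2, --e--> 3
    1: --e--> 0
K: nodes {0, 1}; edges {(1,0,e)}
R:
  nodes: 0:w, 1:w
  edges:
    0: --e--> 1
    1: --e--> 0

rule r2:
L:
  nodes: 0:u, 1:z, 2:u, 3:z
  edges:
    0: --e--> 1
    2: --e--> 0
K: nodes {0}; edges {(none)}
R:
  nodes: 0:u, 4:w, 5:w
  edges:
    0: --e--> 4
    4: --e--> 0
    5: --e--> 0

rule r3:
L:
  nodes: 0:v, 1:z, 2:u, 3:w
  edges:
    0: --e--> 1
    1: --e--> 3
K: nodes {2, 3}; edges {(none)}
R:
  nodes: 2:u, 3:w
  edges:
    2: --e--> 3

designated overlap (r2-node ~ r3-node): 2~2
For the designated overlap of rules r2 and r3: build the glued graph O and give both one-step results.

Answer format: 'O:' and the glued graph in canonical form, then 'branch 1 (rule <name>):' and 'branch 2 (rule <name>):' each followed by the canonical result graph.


O:
nodes: 0:u, 1:z, 2:u, 3:z, 4:v, 5:z, 6:w
edges: (0,1,e); (2,0,e); (4,5,e); (5,6,e)
branch 1 (rule r2):
nodes: 0:u, 4:v, 5:z, 6:w, 7:w, 8:w
edges: (0,7,e); (4,5,e); (5,6,e); (7,0,e); (8,0,e)
branch 2 (rule r3):
nodes: 0:u, 1:z, 2:u, 3:z, 6:w
edges: (0,1,e); (2,0,e); (2,6,e)


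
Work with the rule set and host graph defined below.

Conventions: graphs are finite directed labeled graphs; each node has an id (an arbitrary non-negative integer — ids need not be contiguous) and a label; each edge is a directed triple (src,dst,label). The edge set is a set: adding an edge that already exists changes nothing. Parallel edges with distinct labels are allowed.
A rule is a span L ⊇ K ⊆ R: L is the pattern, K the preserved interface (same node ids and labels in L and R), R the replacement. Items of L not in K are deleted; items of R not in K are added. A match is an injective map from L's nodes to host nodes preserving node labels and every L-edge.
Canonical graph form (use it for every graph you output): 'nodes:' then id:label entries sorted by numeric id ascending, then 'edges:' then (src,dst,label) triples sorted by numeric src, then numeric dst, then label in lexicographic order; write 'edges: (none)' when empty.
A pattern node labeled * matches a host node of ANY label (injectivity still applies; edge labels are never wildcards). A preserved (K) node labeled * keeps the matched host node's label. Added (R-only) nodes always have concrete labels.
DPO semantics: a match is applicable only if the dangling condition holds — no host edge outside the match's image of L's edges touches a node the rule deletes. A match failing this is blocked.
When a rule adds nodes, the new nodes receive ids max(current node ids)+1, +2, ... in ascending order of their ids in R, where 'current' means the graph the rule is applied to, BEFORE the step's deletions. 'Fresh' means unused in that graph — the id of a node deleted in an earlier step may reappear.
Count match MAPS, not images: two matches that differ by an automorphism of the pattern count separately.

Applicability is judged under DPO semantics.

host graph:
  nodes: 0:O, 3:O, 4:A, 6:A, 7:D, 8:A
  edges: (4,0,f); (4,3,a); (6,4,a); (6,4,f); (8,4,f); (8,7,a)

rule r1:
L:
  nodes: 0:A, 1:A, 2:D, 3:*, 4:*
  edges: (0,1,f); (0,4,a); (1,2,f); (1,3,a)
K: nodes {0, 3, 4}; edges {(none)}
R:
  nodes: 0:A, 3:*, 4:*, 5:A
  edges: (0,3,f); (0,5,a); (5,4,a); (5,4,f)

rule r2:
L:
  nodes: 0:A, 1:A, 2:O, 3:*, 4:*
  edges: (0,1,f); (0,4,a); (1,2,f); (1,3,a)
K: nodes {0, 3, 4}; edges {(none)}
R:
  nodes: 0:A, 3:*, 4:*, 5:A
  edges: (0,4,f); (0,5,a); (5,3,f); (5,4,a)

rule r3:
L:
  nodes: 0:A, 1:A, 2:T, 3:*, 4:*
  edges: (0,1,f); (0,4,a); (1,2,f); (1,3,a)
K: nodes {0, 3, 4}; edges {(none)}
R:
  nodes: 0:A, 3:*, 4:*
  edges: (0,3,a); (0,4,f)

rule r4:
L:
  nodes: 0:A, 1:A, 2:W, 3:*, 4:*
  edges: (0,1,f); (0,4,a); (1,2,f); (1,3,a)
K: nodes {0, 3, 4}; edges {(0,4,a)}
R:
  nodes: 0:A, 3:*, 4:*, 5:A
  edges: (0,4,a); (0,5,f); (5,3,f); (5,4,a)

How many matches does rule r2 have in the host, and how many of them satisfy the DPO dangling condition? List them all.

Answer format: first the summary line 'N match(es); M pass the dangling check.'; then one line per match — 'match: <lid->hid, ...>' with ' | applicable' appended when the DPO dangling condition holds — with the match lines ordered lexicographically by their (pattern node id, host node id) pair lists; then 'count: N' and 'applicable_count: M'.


1 match(es); 0 pass the dangling check.
match: 0->8, 1->4, 2->0, 3->3, 4->7
count: 1
applicable_count: 0


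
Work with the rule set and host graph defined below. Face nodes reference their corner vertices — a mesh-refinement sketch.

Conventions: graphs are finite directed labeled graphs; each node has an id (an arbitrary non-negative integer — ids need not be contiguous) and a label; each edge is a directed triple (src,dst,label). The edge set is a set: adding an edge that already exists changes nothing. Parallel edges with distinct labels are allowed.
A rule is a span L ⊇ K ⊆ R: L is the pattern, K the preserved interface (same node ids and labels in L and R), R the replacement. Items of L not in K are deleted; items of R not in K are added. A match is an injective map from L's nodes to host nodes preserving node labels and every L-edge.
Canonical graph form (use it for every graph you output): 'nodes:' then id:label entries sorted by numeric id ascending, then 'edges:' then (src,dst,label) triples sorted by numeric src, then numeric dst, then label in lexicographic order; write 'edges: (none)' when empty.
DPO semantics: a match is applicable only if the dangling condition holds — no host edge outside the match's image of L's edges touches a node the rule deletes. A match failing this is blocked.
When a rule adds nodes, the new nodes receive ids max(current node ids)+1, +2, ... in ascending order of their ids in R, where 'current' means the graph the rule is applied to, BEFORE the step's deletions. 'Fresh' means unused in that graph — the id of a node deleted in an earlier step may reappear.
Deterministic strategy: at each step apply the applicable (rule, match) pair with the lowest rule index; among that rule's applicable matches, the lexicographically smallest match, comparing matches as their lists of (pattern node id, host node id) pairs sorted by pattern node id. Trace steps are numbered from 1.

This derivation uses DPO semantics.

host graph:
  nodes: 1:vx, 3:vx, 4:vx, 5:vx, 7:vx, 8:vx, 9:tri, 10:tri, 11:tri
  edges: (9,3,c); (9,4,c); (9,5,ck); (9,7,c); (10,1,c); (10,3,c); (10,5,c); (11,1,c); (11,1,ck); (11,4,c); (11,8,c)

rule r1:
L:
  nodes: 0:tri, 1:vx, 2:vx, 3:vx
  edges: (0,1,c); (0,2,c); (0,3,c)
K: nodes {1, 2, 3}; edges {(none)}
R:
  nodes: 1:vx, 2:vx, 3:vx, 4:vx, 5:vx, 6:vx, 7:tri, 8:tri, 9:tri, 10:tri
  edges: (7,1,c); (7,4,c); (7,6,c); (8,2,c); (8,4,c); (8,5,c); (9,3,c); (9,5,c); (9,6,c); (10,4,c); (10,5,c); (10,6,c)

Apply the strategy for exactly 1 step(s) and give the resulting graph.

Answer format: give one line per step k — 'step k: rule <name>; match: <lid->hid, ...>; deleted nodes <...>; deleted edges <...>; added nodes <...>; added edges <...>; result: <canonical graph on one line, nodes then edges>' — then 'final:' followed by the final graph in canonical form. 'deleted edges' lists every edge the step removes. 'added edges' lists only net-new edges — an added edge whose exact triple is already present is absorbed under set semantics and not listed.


step 1: rule r1; match: 0->10, 1->1, 2->3, 3->5; deleted nodes 10; deleted edges (10,1,c); (10,3,c); (10,5,c); added nodes 12, 13, 14, 15, 16, 17, 18; added edges (15,1,c); (15,12,c); (15,14,c); (16,3,c); (16,12,c); (16,13,c); (17,5,c); (17,13,c); (17,14,c); (18,12,c); (18,13,c); (18,14,c); result: nodes: 1:vx, 3:vx, 4:vx, 5:vx, 7:vx, 8:vx, 9:tri, 11:tri, 12:vx, 13:vx, 14:vx, 15:tri, 16:tri, 17:tri, 18:tri edges: (9,3,c); (9,4,c); (9,5,ck); (9,7,c); (11,1,c); (11,1,ck); (11,4,c); (11,8,c); (15,1,c); (15,12,c); (15,14,c); (16,3,c); (16,12,c); (16,13,c); (17,5,c); (17,13,c); (17,14,c); (18,12,c); (18,13,c); (18,14,c)
final:
nodes: 1:vx, 3:vx, 4:vx, 5:vx, 7:vx, 8:vx, 9:tri, 11:tri, 12:vx, 13:vx, 14:vx, 15:tri, 16:tri, 17:tri, 18:tri
edges: (9,3,c); (9,4,c); (9,5,ck); (9,7,c); (11,1,c); (11,1,ck); (11,4,c); (11,8,c); (15,1,c); (15,12,c); (15,14,c); (16,3,c); (16,12,c); (16,13,c); (17,5,c); (17,13,c); (17,14,c); (18,12,c); (18,13,c); (18,14,c)


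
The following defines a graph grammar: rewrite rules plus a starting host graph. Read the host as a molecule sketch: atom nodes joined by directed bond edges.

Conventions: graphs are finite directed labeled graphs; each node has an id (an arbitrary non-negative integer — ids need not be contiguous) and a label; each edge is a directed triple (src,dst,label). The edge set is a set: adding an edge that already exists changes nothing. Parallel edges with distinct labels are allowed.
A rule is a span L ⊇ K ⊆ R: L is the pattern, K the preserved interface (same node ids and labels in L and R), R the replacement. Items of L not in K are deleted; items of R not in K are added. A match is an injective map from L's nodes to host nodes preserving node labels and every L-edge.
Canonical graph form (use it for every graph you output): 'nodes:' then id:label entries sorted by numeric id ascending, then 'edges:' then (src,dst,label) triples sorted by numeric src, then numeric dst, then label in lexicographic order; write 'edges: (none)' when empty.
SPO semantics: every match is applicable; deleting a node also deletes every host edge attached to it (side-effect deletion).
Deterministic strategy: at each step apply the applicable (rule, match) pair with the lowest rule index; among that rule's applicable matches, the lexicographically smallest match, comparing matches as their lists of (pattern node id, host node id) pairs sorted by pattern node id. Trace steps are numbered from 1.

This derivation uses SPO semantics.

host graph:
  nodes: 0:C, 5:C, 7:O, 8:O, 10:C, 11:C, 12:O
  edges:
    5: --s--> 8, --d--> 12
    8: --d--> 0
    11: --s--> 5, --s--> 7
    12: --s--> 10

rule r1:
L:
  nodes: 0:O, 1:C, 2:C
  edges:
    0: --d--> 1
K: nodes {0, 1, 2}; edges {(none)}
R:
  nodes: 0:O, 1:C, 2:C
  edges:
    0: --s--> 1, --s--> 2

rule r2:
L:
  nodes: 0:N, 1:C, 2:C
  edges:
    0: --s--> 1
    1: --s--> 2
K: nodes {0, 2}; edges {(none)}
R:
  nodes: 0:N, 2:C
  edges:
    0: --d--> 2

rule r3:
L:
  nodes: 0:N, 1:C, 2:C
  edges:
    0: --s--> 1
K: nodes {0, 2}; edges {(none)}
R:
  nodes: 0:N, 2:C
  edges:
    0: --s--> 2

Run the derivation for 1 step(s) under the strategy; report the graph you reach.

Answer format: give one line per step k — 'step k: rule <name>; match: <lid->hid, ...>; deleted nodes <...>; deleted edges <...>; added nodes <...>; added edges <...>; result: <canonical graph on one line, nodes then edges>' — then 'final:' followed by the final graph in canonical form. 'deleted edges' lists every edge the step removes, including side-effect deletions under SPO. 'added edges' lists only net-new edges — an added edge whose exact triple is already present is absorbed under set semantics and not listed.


step 1: rule r1; match: 0->8, 1->0, 2->5; deleted nodes (none); deleted edges (8,0,d); added nodes (none); added edges (8,0,s); (8,5,s); result: nodes: 0:C, 5:C, 7:O, 8:O, 10:C, 11:C, 12:O edges: (5,8,s); (5,12,d); (8,0,s); (8,5,s); (11,5,s); (11,7,s); (12,10,s)
final:
nodes: 0:C, 5:C, 7:O, 8:O, 10:C, 11:C, 12:O
edges: (5,8,s); (5,12,d); (8,0,s); (8,5,s); (11,5,s); (11,7,s); (12,10,s)


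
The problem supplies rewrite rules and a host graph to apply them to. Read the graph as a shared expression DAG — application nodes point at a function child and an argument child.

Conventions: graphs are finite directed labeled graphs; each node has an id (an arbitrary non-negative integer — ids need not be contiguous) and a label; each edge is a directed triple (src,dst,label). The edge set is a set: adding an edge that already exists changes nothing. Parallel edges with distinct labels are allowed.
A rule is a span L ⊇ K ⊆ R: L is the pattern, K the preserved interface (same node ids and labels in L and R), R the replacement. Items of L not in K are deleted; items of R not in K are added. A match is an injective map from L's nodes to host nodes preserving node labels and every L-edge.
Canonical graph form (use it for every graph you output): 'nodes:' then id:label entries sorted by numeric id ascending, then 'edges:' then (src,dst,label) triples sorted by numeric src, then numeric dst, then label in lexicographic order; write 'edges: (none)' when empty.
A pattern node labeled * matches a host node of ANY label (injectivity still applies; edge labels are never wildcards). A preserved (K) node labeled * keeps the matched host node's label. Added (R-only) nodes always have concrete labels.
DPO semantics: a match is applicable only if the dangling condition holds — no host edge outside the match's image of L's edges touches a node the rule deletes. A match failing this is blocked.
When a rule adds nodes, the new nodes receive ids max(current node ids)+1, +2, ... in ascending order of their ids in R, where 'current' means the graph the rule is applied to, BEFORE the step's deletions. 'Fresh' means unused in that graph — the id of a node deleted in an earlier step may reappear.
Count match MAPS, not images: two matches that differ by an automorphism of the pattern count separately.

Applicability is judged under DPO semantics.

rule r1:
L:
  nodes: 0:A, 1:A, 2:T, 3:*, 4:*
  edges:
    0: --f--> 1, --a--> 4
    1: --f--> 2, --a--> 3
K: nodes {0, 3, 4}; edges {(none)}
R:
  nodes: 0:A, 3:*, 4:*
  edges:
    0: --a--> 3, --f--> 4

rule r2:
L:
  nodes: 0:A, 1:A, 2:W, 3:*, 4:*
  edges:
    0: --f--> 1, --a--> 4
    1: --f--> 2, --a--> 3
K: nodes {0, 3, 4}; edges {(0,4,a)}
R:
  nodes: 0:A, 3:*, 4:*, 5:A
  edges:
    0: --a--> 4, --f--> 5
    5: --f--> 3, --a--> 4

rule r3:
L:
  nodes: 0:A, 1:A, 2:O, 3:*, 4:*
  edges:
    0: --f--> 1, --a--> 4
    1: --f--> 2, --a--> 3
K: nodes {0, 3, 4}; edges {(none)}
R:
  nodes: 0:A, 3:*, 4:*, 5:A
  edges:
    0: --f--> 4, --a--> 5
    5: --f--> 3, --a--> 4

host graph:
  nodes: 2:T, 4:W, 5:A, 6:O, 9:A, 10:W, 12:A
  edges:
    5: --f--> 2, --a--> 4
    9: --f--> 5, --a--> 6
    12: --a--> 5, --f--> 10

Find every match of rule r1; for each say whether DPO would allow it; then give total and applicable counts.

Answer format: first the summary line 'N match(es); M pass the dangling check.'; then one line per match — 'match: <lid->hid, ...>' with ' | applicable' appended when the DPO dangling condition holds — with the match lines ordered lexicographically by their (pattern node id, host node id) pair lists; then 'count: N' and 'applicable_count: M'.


1 match(es); 0 pass the dangling check.
match: 0->9, 1->5, 2->2, 3->4, 4->6
count: 1
applicable_count: 0


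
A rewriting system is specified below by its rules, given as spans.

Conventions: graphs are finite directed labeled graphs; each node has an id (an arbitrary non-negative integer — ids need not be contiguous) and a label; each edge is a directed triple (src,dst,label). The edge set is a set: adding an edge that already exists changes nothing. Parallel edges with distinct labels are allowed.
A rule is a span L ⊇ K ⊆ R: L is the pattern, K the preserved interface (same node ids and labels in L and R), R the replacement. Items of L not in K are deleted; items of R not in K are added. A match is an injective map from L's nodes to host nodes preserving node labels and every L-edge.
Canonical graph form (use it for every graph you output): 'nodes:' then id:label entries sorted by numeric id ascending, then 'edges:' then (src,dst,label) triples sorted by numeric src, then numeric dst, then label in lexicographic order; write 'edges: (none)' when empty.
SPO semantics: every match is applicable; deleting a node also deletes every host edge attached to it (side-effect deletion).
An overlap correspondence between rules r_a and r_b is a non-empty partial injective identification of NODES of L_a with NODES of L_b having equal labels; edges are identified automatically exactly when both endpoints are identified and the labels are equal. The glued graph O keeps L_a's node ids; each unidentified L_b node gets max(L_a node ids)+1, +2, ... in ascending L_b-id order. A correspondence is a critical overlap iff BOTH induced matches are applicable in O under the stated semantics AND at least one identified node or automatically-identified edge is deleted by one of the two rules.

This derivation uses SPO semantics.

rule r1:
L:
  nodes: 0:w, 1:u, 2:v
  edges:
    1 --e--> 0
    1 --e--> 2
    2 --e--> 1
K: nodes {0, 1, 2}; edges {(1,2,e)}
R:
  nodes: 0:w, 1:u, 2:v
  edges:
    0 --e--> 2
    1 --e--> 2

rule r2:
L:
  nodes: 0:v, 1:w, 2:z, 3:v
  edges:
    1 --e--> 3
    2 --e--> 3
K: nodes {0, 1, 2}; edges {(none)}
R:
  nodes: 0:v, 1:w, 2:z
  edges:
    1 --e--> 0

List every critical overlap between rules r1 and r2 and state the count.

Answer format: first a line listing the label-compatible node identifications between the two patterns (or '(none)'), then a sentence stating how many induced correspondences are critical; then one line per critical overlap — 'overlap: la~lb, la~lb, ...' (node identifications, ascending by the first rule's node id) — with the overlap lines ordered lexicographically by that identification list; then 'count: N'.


label-compatible node identifications between L(r1) and L(r2): 0~1, 2~0, 2~3
2 of the induced correspondences are critical overlaps of r1 and r2.
overlap: 0~1, 2~3
overlap: 2~3
count: 2


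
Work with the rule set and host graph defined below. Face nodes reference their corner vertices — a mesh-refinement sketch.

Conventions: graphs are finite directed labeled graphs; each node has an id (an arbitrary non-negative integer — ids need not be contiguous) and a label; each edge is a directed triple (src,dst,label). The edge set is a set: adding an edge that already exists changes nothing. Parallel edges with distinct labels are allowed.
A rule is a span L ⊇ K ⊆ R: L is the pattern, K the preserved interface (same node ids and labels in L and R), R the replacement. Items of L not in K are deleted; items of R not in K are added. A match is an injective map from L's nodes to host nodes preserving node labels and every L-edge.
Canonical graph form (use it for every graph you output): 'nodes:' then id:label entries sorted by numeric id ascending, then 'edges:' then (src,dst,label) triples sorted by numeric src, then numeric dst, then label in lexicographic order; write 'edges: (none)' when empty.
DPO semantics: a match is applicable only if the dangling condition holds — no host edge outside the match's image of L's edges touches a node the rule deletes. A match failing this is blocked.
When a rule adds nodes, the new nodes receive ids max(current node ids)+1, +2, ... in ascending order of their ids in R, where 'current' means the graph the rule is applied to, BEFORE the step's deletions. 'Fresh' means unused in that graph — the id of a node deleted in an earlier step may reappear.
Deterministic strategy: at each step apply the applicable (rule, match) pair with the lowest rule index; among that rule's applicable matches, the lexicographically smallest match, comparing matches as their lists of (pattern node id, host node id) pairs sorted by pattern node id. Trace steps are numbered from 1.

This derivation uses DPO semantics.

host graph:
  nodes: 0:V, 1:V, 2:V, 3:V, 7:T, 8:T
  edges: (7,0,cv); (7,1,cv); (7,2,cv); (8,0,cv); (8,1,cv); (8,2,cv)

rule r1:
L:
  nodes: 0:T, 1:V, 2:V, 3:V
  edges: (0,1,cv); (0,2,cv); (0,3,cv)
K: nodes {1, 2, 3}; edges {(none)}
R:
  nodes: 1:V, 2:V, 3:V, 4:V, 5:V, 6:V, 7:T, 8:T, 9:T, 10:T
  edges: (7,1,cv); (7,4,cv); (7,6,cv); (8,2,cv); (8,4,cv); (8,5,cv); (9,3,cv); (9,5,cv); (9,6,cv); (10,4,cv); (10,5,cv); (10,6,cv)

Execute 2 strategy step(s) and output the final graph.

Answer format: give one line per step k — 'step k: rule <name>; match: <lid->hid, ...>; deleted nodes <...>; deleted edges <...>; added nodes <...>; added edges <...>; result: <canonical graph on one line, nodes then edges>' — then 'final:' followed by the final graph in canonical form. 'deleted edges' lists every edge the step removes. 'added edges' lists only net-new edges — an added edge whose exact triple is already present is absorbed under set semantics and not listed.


step 1: rule r1; match: 0->7, 1->0, 2->1, 3->2; deleted nodes 7; deleted edges (7,0,cv); (7,1,cv); (7,2,cv); added nodes 9, 10, 11, 12, 13, 14, 15; added edges (12,0,cv); (12,9,cv); (12,11,cv); (13,1,cv); (13,9,cv); (13,10,cv); (14,2,cv); (14,10,cv); (14,11,cv); (15,9,cv); (15,10,cv); (15,11,cv); result: nodes: 0:V, 1:V, 2:V, 3:V, 8:T, 9:V, 10:V, 11:V, 12:T, 13:T, 14:T, 15:T edges: (8,0,cv); (8,1,cv); (8,2,cv); (12,0,cv); (12,9,cv); (12,11,cv); (13,1,cv); (13,9,cv); (13,10,cv); (14,2,cv); (14,10,cv); (14,11,cv); (15,9,cv); (15,10,cv); (15,11,cv)
step 2: rule r1; match: 0->8, 1->0, 2->1, 3->2; deleted nodes 8; deleted edges (8,0,cv); (8,1,cv); (8,2,cv); added nodes 16, 17, 18, 19, 20, 21, 22; added edges (19,0,cv); (19,16,cv); (19,18,cv); (20,1,cv); (20,16,cv); (20,17,cv); (21,2,cv); (21,17,cv); (21,18,cv); (22,16,cv); (22,17,cv); (22,18,cv); result: nodes: 0:V, 1:V, 2:V, 3:V, 9:V, 10:V, 11:V, 12:T, 13:T, 14:T, 15:T, 16:V, 17:V, 18:V, 19:T, 20:T, 21:T, 22:T edges: (12,0,cv); (12,9,cv); (12,11,cv); (13,1,cv); (13,9,cv); (13,10,cv); (14,2,cv); (14,10,cv); (14,11,cv); (15,9,cv); (15,10,cv); (15,11,cv); (19,0,cv); (19,16,cv); (19,18,cv); (20,1,cv); (20,16,cv); (20,17,cv); (21,2,cv); (21,17,cv); (21,18,cv); (22,16,cv); (22,17,cv); (22,18,cv)
final:
nodes: 0:V, 1:V, 2:V, 3:V, 9:V, 10:V, 11:V, 12:T, 13:T, 14:T, 15:T, 16:V, 17:V, 18:V, 19:T, 20:T, 21:T, 22:T
edges: (12,0,cv); (12,9,cv); (12,11,cv); (13,1,cv); (13,9,cv); (13,10,cv); (14,2,cv); (14,10,cv); (14,11,cv); (15,9,cv); (15,10,cv); (15,11,cv); (19,0,cv); (19,16,cv); (19,18,cv); (20,1,cv); (20,16,cv); (20,17,cv); (21,2,cv); (21,17,cv); (21,18,cv); (22,16,cv); (22,17,cv); (22,18,cv)


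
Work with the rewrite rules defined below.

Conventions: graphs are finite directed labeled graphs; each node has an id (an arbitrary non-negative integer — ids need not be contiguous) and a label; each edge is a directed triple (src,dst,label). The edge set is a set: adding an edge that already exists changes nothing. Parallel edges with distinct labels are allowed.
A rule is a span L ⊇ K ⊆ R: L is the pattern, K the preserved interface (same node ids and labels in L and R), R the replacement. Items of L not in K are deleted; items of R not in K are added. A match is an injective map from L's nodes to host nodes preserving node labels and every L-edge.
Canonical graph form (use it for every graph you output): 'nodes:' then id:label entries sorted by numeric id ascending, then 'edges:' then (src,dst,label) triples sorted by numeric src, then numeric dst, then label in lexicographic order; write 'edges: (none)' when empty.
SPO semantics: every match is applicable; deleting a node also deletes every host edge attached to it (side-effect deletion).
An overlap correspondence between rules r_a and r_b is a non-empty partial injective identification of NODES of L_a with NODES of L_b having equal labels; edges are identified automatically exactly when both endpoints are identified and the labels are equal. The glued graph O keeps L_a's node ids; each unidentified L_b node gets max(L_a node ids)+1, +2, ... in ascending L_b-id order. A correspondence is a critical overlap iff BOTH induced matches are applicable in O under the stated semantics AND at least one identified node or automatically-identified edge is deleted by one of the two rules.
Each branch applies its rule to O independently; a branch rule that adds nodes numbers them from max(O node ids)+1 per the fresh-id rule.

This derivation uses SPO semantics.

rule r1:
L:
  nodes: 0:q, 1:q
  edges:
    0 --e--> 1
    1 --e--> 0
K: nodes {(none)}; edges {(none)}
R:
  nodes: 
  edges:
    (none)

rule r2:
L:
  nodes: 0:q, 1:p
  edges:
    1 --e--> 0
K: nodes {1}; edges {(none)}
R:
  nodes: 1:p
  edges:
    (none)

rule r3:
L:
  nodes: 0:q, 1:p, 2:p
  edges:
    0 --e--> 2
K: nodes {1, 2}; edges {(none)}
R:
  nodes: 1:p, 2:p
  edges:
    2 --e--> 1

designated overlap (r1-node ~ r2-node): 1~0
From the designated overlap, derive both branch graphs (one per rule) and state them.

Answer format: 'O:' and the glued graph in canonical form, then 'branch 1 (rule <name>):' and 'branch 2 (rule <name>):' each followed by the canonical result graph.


O:
nodes: 0:q, 1:q, 2:p
edges: (0,1,e); (1,0,e); (2,1,e)
branch 1 (rule r1):
nodes: 2:p
edges: (none)
branch 2 (rule r2):
nodes: 0:q, 2:p
edges: (none)
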